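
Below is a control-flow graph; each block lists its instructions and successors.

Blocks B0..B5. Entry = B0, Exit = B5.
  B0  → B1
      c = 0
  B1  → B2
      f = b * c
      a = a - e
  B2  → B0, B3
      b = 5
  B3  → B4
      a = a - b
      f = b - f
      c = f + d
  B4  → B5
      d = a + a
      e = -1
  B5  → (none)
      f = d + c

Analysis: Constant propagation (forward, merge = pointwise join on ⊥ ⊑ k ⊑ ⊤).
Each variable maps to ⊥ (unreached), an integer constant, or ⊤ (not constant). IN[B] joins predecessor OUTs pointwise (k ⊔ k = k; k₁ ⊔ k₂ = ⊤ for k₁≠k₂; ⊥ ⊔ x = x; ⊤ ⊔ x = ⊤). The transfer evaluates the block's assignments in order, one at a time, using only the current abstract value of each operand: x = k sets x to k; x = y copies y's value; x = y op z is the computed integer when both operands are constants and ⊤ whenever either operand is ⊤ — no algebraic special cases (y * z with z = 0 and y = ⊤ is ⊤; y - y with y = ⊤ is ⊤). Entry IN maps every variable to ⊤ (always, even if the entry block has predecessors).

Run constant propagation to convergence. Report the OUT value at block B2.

Answer: {a: ⊤, b: 5, c: 0, d: ⊤, e: ⊤, f: ⊤}

Trace:
Per-block solution:
  B0:  IN=(all ⊤)  OUT={c:0; rest ⊤}
  B1:  IN={c:0; rest ⊤}  OUT={c:0; rest ⊤}
  B2:  IN={c:0; rest ⊤}  OUT={b:5, c:0; rest ⊤}
  B3:  IN={b:5, c:0; rest ⊤}  OUT={b:5; rest ⊤}
  B4:  IN={b:5; rest ⊤}  OUT={b:5, e:-1; rest ⊤}
  B5:  IN={b:5, e:-1; rest ⊤}  OUT={b:5, e:-1; rest ⊤}

Merge at B2: IN[B2] = OUT[B1] = {a: ⊤, b: ⊤, c: 0, d: ⊤, e: ⊤, f: ⊤}
Applying B2's transfer function to that IN value gives OUT[B2] (row B2 above).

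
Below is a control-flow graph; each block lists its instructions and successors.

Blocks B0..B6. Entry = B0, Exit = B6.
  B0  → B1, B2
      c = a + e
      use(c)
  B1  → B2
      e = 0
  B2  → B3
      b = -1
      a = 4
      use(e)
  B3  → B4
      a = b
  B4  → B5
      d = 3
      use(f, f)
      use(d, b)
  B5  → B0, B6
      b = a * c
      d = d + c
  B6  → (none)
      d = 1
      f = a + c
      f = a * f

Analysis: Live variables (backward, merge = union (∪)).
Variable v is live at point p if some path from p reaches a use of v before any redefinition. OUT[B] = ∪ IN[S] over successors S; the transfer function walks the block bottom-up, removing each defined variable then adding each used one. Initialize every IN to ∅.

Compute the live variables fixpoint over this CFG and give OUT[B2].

Fixpoint table:
  B0:   IN={a, e, f}   OUT={c, e, f}
  B1:   IN={c, f}   OUT={c, e, f}
  B2:   IN={c, e, f}   OUT={b, c, e, f}
  B3:   IN={b, c, e, f}   OUT={a, b, c, e, f}
  B4:   IN={a, b, c, e, f}   OUT={a, c, d, e, f}
  B5:   IN={a, c, d, e, f}   OUT={a, c, e, f}
  B6:   IN={a, c}   OUT={}

Merge at B2: OUT[B2] = IN[B3] = {b, c, e, f}

Answer: {b, c, e, f}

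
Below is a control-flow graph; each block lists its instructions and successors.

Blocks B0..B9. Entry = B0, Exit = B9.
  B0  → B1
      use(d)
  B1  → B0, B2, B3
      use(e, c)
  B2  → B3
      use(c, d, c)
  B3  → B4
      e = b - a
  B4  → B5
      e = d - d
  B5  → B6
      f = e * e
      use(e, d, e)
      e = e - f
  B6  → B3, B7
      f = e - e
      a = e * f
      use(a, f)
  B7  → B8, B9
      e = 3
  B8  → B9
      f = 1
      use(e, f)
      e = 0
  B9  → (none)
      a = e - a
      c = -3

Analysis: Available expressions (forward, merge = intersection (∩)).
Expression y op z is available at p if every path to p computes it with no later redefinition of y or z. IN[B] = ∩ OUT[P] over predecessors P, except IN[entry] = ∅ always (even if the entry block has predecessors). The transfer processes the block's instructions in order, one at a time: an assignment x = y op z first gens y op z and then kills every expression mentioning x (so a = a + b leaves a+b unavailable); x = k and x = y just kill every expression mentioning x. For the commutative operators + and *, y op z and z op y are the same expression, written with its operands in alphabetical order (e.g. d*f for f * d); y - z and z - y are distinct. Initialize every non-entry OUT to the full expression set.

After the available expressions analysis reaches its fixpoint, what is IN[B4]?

Converged values:
  B0: | IN={} | OUT={}
  B1: | IN={} | OUT={}
  B2: | IN={} | OUT={}
  B3: | IN={} | OUT={b-a}
  B4: | IN={b-a} | OUT={b-a, d-d}
  B5: | IN={b-a, d-d} | OUT={b-a, d-d}
  B6: | IN={b-a, d-d} | OUT={d-d, e*f, e-e}
  B7: | IN={d-d, e*f, e-e} | OUT={d-d}
  B8: | IN={d-d} | OUT={d-d}
  B9: | IN={d-d} | OUT={d-d}

Merge at B4: IN[B4] = OUT[B3] = {b-a}

Answer: {b-a}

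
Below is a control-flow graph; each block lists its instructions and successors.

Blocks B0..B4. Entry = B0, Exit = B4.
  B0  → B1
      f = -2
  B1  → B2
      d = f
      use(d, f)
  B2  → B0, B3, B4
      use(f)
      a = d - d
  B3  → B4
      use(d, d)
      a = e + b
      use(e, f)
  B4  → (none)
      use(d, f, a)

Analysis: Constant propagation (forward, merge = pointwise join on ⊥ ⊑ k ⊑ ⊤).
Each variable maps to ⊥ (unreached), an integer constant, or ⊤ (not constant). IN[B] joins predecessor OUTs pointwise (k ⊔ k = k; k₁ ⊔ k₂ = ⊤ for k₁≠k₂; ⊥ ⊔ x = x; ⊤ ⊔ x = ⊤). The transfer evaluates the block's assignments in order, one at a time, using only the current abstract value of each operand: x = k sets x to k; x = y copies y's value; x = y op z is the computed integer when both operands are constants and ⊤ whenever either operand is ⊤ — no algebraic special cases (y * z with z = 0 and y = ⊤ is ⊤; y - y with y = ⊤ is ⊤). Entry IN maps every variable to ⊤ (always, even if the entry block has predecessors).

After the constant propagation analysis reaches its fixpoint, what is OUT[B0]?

Converged values:
  B0:   IN=(all ⊤)   OUT={f:-2; rest ⊤}
  B1:   IN={f:-2; rest ⊤}   OUT={d:-2, f:-2; rest ⊤}
  B2:   IN={d:-2, f:-2; rest ⊤}   OUT={a:0, d:-2, f:-2; rest ⊤}
  B3:   IN={a:0, d:-2, f:-2; rest ⊤}   OUT={d:-2, f:-2; rest ⊤}
  B4:   IN={d:-2, f:-2; rest ⊤}   OUT={d:-2, f:-2; rest ⊤}

Merge at B0 (entry node, so the boundary value (all ⊤) is joined with the incoming edge(s)): IN[B0] = (all ⊤) ⊔ OUT[B2] = {a: ⊤, b: ⊤, c: ⊤, d: ⊤, e: ⊤, f: ⊤}
Applying B0's transfer function to that IN value gives OUT[B0] (row B0 above).

Answer: {a: ⊤, b: ⊤, c: ⊤, d: ⊤, e: ⊤, f: -2}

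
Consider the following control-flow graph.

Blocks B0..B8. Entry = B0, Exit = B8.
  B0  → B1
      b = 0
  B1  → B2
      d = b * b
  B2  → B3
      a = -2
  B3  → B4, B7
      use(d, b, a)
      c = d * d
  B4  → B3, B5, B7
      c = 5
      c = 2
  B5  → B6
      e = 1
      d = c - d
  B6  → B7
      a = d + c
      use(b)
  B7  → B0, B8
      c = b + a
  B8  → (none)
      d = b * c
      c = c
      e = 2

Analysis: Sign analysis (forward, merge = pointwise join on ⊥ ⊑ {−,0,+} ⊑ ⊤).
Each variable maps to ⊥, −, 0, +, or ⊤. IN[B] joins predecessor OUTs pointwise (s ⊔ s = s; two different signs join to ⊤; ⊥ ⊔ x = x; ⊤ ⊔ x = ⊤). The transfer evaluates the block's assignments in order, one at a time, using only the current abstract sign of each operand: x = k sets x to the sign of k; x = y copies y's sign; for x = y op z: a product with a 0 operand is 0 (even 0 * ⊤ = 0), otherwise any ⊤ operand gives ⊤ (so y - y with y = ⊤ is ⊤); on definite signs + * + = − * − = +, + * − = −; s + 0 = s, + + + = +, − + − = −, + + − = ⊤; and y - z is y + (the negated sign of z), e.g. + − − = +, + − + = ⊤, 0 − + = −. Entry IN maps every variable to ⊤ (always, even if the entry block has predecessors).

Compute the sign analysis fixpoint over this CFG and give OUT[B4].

Fixpoint table:
  B0:  IN=(all ⊤)  OUT={b:0; rest ⊤}
  B1:  IN={b:0; rest ⊤}  OUT={b:0, d:0; rest ⊤}
  B2:  IN={b:0, d:0; rest ⊤}  OUT={a:-, b:0, d:0; rest ⊤}
  B3:  IN={a:-, b:0, d:0; rest ⊤}  OUT={a:-, b:0, c:0, d:0; rest ⊤}
  B4:  IN={a:-, b:0, c:0, d:0; rest ⊤}  OUT={a:-, b:0, c:+, d:0; rest ⊤}
  B5:  IN={a:-, b:0, c:+, d:0; rest ⊤}  OUT={a:-, b:0, c:+, d:+, e:+; rest ⊤}
  B6:  IN={a:-, b:0, c:+, d:+, e:+; rest ⊤}  OUT={a:+, b:0, c:+, d:+, e:+; rest ⊤}
  B7:  IN={b:0; rest ⊤}  OUT={b:0; rest ⊤}
  B8:  IN={b:0; rest ⊤}  OUT={b:0, d:0, e:+; rest ⊤}

Merge at B4: IN[B4] = OUT[B3] = {a: -, b: 0, c: 0, d: 0, e: ⊤, f: ⊤}
Applying B4's transfer function to that IN value gives OUT[B4] (row B4 above).

Answer: {a: -, b: 0, c: +, d: 0, e: ⊤, f: ⊤}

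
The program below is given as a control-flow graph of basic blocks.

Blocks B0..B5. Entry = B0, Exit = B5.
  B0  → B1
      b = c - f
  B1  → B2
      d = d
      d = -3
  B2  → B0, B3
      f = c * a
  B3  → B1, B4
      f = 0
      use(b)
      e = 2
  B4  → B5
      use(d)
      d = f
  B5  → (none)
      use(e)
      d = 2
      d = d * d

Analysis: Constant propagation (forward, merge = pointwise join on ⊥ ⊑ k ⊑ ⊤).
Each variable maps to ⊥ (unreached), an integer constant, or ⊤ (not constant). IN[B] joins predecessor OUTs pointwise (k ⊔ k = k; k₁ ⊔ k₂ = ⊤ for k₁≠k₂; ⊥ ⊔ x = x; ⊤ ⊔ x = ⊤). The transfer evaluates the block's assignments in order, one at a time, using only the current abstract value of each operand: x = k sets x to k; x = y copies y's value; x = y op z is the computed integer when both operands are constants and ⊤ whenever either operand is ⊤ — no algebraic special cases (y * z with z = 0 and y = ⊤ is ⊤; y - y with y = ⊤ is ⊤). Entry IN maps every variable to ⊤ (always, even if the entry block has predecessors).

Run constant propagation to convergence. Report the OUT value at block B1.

Answer: {a: ⊤, b: ⊤, c: ⊤, d: -3, e: ⊤, f: ⊤}

Working:
Per-block solution:
  B0:   IN=(all ⊤)   OUT=(all ⊤)
  B1:   IN=(all ⊤)   OUT={d:-3; rest ⊤}
  B2:   IN={d:-3; rest ⊤}   OUT={d:-3; rest ⊤}
  B3:   IN={d:-3; rest ⊤}   OUT={d:-3, e:2, f:0; rest ⊤}
  B4:   IN={d:-3, e:2, f:0; rest ⊤}   OUT={d:0, e:2, f:0; rest ⊤}
  B5:   IN={d:0, e:2, f:0; rest ⊤}   OUT={d:4, e:2, f:0; rest ⊤}

Merge at B1: IN[B1] = OUT[B0] ⊔ OUT[B3] = {a: ⊤, b: ⊤, c: ⊤, d: ⊤, e: ⊤, f: ⊤}
Applying B1's transfer function to that IN value gives OUT[B1] (row B1 above).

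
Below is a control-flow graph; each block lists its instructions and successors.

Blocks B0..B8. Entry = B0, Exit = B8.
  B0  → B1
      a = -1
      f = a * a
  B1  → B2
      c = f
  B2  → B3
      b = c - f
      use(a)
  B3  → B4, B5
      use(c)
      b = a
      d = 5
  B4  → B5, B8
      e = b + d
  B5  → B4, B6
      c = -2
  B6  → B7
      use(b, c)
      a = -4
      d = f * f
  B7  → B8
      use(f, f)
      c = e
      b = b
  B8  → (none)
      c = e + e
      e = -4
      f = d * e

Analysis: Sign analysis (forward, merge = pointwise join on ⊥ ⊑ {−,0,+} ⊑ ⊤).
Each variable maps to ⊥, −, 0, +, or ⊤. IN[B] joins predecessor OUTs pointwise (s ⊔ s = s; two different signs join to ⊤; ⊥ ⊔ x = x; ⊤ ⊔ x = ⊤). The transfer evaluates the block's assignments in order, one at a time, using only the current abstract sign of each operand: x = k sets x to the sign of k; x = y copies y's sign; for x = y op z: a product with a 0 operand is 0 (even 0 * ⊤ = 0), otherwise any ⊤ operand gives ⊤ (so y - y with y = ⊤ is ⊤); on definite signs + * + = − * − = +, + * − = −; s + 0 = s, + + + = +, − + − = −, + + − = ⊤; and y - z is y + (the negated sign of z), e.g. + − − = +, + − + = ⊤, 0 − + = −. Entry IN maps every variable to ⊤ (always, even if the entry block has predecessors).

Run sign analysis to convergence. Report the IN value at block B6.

Answer: {a: -, b: -, c: -, d: +, e: ⊤, f: +}

Working:
Fixpoint table:
  B0:  IN=(all ⊤)  OUT={a:-, f:+; rest ⊤}
  B1:  IN={a:-, f:+; rest ⊤}  OUT={a:-, c:+, f:+; rest ⊤}
  B2:  IN={a:-, c:+, f:+; rest ⊤}  OUT={a:-, c:+, f:+; rest ⊤}
  B3:  IN={a:-, c:+, f:+; rest ⊤}  OUT={a:-, b:-, c:+, d:+, f:+; rest ⊤}
  B4:  IN={a:-, b:-, d:+, f:+; rest ⊤}  OUT={a:-, b:-, d:+, f:+; rest ⊤}
  B5:  IN={a:-, b:-, d:+, f:+; rest ⊤}  OUT={a:-, b:-, c:-, d:+, f:+; rest ⊤}
  B6:  IN={a:-, b:-, c:-, d:+, f:+; rest ⊤}  OUT={a:-, b:-, c:-, d:+, f:+; rest ⊤}
  B7:  IN={a:-, b:-, c:-, d:+, f:+; rest ⊤}  OUT={a:-, b:-, d:+, f:+; rest ⊤}
  B8:  IN={a:-, b:-, d:+, f:+; rest ⊤}  OUT={a:-, b:-, d:+, e:-, f:-; rest ⊤}

Merge at B6: IN[B6] = OUT[B5] = {a: -, b: -, c: -, d: +, e: ⊤, f: +}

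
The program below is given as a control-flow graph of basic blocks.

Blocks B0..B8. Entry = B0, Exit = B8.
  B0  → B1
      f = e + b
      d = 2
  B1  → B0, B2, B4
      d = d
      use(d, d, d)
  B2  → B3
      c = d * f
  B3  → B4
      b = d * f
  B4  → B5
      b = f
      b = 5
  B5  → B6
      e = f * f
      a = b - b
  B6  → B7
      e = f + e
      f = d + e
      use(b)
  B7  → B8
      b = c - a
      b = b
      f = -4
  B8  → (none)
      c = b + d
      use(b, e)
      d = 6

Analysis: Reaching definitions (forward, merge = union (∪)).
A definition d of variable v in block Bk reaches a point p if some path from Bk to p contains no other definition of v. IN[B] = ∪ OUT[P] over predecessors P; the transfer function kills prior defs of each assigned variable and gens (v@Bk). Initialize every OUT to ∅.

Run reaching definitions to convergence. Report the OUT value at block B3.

Answer: {b@B3, c@B2, d@B1, f@B0}

Derivation:
Converged values:
  B0:   IN={d@B1, f@B0}   OUT={d@B0, f@B0}
  B1:   IN={d@B0, f@B0}   OUT={d@B1, f@B0}
  B2:   IN={d@B1, f@B0}   OUT={c@B2, d@B1, f@B0}
  B3:   IN={c@B2, d@B1, f@B0}   OUT={b@B3, c@B2, d@B1, f@B0}
  B4:   IN={b@B3, c@B2, d@B1, f@B0}   OUT={b@B4, c@B2, d@B1, f@B0}
  B5:   IN={b@B4, c@B2, d@B1, f@B0}   OUT={a@B5, b@B4, c@B2, d@B1, e@B5, f@B0}
  B6:   IN={a@B5, b@B4, c@B2, d@B1, e@B5, f@B0}   OUT={a@B5, b@B4, c@B2, d@B1, e@B6, f@B6}
  B7:   IN={a@B5, b@B4, c@B2, d@B1, e@B6, f@B6}   OUT={a@B5, b@B7, c@B2, d@B1, e@B6, f@B7}
  B8:   IN={a@B5, b@B7, c@B2, d@B1, e@B6, f@B7}   OUT={a@B5, b@B7, c@B8, d@B8, e@B6, f@B7}

Merge at B3: IN[B3] = OUT[B2] = {c@B2, d@B1, f@B0}
Applying B3's transfer function to that IN value gives OUT[B3] (row B3 above).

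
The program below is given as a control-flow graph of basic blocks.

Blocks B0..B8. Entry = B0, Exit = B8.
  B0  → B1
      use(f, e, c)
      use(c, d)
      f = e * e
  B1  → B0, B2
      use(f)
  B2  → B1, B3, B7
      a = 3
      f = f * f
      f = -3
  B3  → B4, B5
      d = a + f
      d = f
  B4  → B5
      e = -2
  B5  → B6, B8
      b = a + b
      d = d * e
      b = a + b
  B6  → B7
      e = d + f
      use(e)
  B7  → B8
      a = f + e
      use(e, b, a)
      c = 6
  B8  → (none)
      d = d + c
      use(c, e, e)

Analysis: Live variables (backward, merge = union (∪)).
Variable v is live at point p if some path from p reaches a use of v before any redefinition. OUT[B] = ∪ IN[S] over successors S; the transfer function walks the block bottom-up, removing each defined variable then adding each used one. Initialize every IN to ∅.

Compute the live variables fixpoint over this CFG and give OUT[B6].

Converged values:
  B0: | IN={b, c, d, e, f} | OUT={b, c, d, e, f}
  B1: | IN={b, c, d, e, f} | OUT={b, c, d, e, f}
  B2: | IN={b, c, d, e, f} | OUT={a, b, c, d, e, f}
  B3: | IN={a, b, c, e, f} | OUT={a, b, c, d, e, f}
  B4: | IN={a, b, c, d, f} | OUT={a, b, c, d, e, f}
  B5: | IN={a, b, c, d, e, f} | OUT={b, c, d, e, f}
  B6: | IN={b, d, f} | OUT={b, d, e, f}
  B7: | IN={b, d, e, f} | OUT={c, d, e}
  B8: | IN={c, d, e} | OUT={}

Merge at B6: OUT[B6] = IN[B7] = {b, d, e, f}

Answer: {b, d, e, f}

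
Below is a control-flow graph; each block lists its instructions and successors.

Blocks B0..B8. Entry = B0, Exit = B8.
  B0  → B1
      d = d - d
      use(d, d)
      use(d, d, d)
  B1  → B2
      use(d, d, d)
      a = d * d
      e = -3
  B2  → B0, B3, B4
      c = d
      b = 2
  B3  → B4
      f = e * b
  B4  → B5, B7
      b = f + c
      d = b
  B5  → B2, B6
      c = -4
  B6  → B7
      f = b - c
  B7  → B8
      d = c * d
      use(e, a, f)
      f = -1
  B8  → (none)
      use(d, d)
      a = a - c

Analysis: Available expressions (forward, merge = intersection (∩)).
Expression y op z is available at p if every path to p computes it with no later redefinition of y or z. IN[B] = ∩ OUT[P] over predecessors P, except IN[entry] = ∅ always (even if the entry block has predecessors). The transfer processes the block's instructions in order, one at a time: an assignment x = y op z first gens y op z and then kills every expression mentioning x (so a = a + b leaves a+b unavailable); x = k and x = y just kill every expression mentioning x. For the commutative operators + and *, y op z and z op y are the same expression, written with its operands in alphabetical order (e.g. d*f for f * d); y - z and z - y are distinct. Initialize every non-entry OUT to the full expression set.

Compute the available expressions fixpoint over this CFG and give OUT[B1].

Answer: {d*d}

Derivation:
Per-block solution:
  B0: | IN={} | OUT={}
  B1: | IN={} | OUT={d*d}
  B2: | IN={} | OUT={}
  B3: | IN={} | OUT={b*e}
  B4: | IN={} | OUT={c+f}
  B5: | IN={c+f} | OUT={}
  B6: | IN={} | OUT={b-c}
  B7: | IN={} | OUT={}
  B8: | IN={} | OUT={}

Merge at B1: IN[B1] = OUT[B0] = {}
Applying B1's transfer function to that IN value gives OUT[B1] (row B1 above).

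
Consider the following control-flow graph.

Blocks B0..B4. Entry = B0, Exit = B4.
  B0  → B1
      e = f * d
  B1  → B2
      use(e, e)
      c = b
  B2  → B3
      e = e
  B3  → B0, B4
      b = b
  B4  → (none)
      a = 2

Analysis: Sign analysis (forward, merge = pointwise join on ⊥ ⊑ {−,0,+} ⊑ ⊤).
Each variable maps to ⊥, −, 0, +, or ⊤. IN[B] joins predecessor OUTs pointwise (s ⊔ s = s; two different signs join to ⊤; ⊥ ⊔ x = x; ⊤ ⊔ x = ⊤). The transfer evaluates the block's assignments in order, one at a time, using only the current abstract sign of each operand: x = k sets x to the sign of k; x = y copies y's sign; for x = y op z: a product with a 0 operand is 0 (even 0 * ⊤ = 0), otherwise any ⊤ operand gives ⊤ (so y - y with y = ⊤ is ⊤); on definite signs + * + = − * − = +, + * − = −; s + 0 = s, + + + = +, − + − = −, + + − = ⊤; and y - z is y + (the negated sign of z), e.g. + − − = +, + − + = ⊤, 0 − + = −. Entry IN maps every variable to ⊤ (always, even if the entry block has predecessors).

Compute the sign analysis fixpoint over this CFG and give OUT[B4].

Converged values:
  B0:  IN=(all ⊤)  OUT=(all ⊤)
  B1:  IN=(all ⊤)  OUT=(all ⊤)
  B2:  IN=(all ⊤)  OUT=(all ⊤)
  B3:  IN=(all ⊤)  OUT=(all ⊤)
  B4:  IN=(all ⊤)  OUT={a:+; rest ⊤}

Merge at B4: IN[B4] = OUT[B3] = {a: ⊤, b: ⊤, c: ⊤, d: ⊤, e: ⊤, f: ⊤}
Applying B4's transfer function to that IN value gives OUT[B4] (row B4 above).

Answer: {a: +, b: ⊤, c: ⊤, d: ⊤, e: ⊤, f: ⊤}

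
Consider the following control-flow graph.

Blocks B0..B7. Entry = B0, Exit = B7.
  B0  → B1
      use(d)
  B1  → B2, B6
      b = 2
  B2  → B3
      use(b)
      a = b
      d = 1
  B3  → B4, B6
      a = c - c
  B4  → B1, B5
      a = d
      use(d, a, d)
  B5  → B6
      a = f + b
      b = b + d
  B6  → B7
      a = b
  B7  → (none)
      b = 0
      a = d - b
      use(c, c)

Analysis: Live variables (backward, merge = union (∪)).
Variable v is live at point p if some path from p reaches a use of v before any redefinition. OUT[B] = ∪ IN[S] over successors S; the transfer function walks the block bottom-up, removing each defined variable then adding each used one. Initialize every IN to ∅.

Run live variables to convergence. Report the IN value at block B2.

Per-block solution:
  B0: | IN={c, d, f} | OUT={c, d, f}
  B1: | IN={c, d, f} | OUT={b, c, d, f}
  B2: | IN={b, c, f} | OUT={b, c, d, f}
  B3: | IN={b, c, d, f} | OUT={b, c, d, f}
  B4: | IN={b, c, d, f} | OUT={b, c, d, f}
  B5: | IN={b, c, d, f} | OUT={b, c, d}
  B6: | IN={b, c, d} | OUT={c, d}
  B7: | IN={c, d} | OUT={}

Merge at B2: OUT[B2] = IN[B3] = {b, c, d, f}
Applying B2's transfer function to that OUT value gives IN[B2] (row B2 above).

Answer: {b, c, f}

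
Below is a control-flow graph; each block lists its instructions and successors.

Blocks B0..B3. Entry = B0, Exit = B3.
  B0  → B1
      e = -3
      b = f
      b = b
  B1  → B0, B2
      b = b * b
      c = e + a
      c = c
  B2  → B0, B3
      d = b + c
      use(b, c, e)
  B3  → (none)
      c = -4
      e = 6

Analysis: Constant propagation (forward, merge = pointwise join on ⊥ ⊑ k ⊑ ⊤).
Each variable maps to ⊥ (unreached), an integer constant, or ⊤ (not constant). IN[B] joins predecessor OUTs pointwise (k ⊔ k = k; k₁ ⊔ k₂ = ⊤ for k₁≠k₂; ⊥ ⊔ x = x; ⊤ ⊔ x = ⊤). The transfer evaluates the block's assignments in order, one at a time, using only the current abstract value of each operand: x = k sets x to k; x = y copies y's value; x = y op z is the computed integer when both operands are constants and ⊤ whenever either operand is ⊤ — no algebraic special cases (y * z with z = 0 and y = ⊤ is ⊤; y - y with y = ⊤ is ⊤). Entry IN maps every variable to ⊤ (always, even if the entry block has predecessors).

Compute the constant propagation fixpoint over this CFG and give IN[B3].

Converged values:
  B0:   IN=(all ⊤)   OUT={e:-3; rest ⊤}
  B1:   IN={e:-3; rest ⊤}   OUT={e:-3; rest ⊤}
  B2:   IN={e:-3; rest ⊤}   OUT={e:-3; rest ⊤}
  B3:   IN={e:-3; rest ⊤}   OUT={c:-4, e:6; rest ⊤}

Merge at B3: IN[B3] = OUT[B2] = {a: ⊤, b: ⊤, c: ⊤, d: ⊤, e: -3, f: ⊤}

Answer: {a: ⊤, b: ⊤, c: ⊤, d: ⊤, e: -3, f: ⊤}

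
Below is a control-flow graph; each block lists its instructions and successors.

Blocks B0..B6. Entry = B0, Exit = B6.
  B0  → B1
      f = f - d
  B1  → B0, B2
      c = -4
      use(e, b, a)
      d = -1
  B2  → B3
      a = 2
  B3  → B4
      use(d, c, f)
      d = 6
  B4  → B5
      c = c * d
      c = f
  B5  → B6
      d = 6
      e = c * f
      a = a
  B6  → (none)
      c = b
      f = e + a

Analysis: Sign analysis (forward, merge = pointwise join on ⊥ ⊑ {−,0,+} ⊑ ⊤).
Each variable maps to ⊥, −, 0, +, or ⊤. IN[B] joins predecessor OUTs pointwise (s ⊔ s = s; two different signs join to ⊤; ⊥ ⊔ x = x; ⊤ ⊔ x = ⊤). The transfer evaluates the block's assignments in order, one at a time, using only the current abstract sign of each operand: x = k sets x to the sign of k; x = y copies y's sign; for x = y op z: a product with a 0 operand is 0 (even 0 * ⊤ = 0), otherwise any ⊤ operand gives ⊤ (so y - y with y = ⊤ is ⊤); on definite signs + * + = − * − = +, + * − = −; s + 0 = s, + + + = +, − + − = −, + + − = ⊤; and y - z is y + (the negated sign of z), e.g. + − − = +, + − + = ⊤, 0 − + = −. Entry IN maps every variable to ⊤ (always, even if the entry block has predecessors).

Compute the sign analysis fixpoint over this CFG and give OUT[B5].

Converged values:
  B0: | IN=(all ⊤) | OUT=(all ⊤)
  B1: | IN=(all ⊤) | OUT={c:-, d:-; rest ⊤}
  B2: | IN={c:-, d:-; rest ⊤} | OUT={a:+, c:-, d:-; rest ⊤}
  B3: | IN={a:+, c:-, d:-; rest ⊤} | OUT={a:+, c:-, d:+; rest ⊤}
  B4: | IN={a:+, c:-, d:+; rest ⊤} | OUT={a:+, d:+; rest ⊤}
  B5: | IN={a:+, d:+; rest ⊤} | OUT={a:+, d:+; rest ⊤}
  B6: | IN={a:+, d:+; rest ⊤} | OUT={a:+, d:+; rest ⊤}

Merge at B5: IN[B5] = OUT[B4] = {a: +, b: ⊤, c: ⊤, d: +, e: ⊤, f: ⊤}
Applying B5's transfer function to that IN value gives OUT[B5] (row B5 above).

Answer: {a: +, b: ⊤, c: ⊤, d: +, e: ⊤, f: ⊤}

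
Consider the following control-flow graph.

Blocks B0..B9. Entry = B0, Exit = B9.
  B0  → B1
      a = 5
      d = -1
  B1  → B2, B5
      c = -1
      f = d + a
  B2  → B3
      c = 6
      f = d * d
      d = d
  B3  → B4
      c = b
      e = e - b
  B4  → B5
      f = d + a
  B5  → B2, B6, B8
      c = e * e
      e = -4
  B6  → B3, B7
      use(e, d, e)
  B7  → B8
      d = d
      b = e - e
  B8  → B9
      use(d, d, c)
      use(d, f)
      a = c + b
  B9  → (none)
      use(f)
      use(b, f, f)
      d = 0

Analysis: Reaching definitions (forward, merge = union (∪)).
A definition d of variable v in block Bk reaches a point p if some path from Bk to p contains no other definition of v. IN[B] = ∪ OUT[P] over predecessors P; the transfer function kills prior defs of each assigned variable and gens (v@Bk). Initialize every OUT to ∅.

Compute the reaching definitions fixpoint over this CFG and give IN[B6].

Answer: {a@B0, c@B5, d@B0, d@B2, e@B5, f@B1, f@B4}

Derivation:
Fixpoint table:
  B0: | IN={} | OUT={a@B0, d@B0}
  B1: | IN={a@B0, d@B0} | OUT={a@B0, c@B1, d@B0, f@B1}
  B2: | IN={a@B0, c@B1, c@B5, d@B0, d@B2, e@B5, f@B1, f@B4} | OUT={a@B0, c@B2, d@B2, e@B5, f@B2}
  B3: | IN={a@B0, c@B2, c@B5, d@B0, d@B2, e@B5, f@B1, f@B2, f@B4} | OUT={a@B0, c@B3, d@B0, d@B2, e@B3, f@B1, f@B2, f@B4}
  B4: | IN={a@B0, c@B3, d@B0, d@B2, e@B3, f@B1, f@B2, f@B4} | OUT={a@B0, c@B3, d@B0, d@B2, e@B3, f@B4}
  B5: | IN={a@B0, c@B1, c@B3, d@B0, d@B2, e@B3, f@B1, f@B4} | OUT={a@B0, c@B5, d@B0, d@B2, e@B5, f@B1, f@B4}
  B6: | IN={a@B0, c@B5, d@B0, d@B2, e@B5, f@B1, f@B4} | OUT={a@B0, c@B5, d@B0, d@B2, e@B5, f@B1, f@B4}
  B7: | IN={a@B0, c@B5, d@B0, d@B2, e@B5, f@B1, f@B4} | OUT={a@B0, b@B7, c@B5, d@B7, e@B5, f@B1, f@B4}
  B8: | IN={a@B0, b@B7, c@B5, d@B0, d@B2, d@B7, e@B5, f@B1, f@B4} | OUT={a@B8, b@B7, c@B5, d@B0, d@B2, d@B7, e@B5, f@B1, f@B4}
  B9: | IN={a@B8, b@B7, c@B5, d@B0, d@B2, d@B7, e@B5, f@B1, f@B4} | OUT={a@B8, b@B7, c@B5, d@B9, e@B5, f@B1, f@B4}

Merge at B6: IN[B6] = OUT[B5] = {a@B0, c@B5, d@B0, d@B2, e@B5, f@B1, f@B4}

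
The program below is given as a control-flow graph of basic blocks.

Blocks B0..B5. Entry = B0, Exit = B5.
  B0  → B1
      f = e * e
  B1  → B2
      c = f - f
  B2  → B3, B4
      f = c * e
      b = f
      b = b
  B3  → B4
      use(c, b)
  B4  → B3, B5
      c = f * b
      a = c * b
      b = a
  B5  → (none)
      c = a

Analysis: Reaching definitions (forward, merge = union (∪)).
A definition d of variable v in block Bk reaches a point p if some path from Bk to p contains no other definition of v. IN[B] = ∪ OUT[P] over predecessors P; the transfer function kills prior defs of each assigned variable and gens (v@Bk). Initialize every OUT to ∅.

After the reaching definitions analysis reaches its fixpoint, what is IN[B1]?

Per-block solution:
  B0: | IN={} | OUT={f@B0}
  B1: | IN={f@B0} | OUT={c@B1, f@B0}
  B2: | IN={c@B1, f@B0} | OUT={b@B2, c@B1, f@B2}
  B3: | IN={a@B4, b@B2, b@B4, c@B1, c@B4, f@B2} | OUT={a@B4, b@B2, b@B4, c@B1, c@B4, f@B2}
  B4: | IN={a@B4, b@B2, b@B4, c@B1, c@B4, f@B2} | OUT={a@B4, b@B4, c@B4, f@B2}
  B5: | IN={a@B4, b@B4, c@B4, f@B2} | OUT={a@B4, b@B4, c@B5, f@B2}

Merge at B1: IN[B1] = OUT[B0] = {f@B0}

Answer: {f@B0}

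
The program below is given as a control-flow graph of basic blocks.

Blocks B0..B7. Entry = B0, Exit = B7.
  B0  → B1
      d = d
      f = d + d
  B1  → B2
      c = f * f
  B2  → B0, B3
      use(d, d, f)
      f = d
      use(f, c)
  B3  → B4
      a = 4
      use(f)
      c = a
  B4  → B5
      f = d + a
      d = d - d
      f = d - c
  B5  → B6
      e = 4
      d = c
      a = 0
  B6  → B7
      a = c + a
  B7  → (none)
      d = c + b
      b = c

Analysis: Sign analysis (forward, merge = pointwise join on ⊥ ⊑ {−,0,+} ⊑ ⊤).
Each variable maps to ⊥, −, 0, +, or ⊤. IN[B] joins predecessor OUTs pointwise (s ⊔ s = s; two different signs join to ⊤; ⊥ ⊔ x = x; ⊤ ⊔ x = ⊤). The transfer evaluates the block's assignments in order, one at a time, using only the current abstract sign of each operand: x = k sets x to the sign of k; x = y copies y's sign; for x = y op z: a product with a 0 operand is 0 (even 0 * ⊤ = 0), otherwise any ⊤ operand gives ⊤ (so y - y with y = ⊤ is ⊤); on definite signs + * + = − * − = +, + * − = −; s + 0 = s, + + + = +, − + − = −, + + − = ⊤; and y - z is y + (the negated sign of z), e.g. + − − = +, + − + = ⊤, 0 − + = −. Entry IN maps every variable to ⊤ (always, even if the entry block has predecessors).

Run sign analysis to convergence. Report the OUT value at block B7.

Answer: {a: +, b: +, c: +, d: ⊤, e: +, f: ⊤}

Trace:
Per-block solution:
  B0:  IN=(all ⊤)  OUT=(all ⊤)
  B1:  IN=(all ⊤)  OUT=(all ⊤)
  B2:  IN=(all ⊤)  OUT=(all ⊤)
  B3:  IN=(all ⊤)  OUT={a:+, c:+; rest ⊤}
  B4:  IN={a:+, c:+; rest ⊤}  OUT={a:+, c:+; rest ⊤}
  B5:  IN={a:+, c:+; rest ⊤}  OUT={a:0, c:+, d:+, e:+; rest ⊤}
  B6:  IN={a:0, c:+, d:+, e:+; rest ⊤}  OUT={a:+, c:+, d:+, e:+; rest ⊤}
  B7:  IN={a:+, c:+, d:+, e:+; rest ⊤}  OUT={a:+, b:+, c:+, e:+; rest ⊤}

Merge at B7: IN[B7] = OUT[B6] = {a: +, b: ⊤, c: +, d: +, e: +, f: ⊤}
Applying B7's transfer function to that IN value gives OUT[B7] (row B7 above).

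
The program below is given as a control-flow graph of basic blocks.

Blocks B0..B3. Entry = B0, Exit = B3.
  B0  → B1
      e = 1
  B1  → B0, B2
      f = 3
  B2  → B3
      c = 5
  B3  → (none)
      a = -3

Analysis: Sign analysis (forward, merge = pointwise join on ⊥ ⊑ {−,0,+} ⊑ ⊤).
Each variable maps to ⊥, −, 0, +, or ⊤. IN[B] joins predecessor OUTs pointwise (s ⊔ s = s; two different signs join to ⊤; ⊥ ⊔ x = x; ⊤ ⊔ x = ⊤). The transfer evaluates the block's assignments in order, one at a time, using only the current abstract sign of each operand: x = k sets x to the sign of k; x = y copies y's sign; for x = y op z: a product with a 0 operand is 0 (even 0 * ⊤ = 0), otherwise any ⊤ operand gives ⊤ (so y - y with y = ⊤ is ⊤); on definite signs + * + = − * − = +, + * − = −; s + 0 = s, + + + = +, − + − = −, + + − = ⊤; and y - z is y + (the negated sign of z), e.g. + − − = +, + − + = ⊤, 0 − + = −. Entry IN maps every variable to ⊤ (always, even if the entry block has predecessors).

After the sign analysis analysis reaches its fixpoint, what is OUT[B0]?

Converged values:
  B0: | IN=(all ⊤) | OUT={e:+; rest ⊤}
  B1: | IN={e:+; rest ⊤} | OUT={e:+, f:+; rest ⊤}
  B2: | IN={e:+, f:+; rest ⊤} | OUT={c:+, e:+, f:+; rest ⊤}
  B3: | IN={c:+, e:+, f:+; rest ⊤} | OUT={a:-, c:+, e:+, f:+; rest ⊤}

Merge at B0 (entry node, so the boundary value (all ⊤) is joined with the incoming edge(s)): IN[B0] = (all ⊤) ⊔ OUT[B1] = {a: ⊤, b: ⊤, c: ⊤, d: ⊤, e: ⊤, f: ⊤}
Applying B0's transfer function to that IN value gives OUT[B0] (row B0 above).

Answer: {a: ⊤, b: ⊤, c: ⊤, d: ⊤, e: +, f: ⊤}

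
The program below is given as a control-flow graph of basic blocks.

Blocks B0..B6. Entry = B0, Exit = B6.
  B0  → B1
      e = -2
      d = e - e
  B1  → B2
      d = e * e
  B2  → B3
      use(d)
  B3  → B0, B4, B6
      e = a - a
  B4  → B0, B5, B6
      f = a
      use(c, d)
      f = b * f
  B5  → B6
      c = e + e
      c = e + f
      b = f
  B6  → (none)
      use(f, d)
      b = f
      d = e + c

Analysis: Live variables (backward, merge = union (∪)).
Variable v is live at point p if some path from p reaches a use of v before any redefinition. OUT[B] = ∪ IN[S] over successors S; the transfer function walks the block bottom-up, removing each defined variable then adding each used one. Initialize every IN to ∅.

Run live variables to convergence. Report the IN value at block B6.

Answer: {c, d, e, f}

Derivation:
Fixpoint table:
  B0:  IN={a, b, c, f}  OUT={a, b, c, e, f}
  B1:  IN={a, b, c, e, f}  OUT={a, b, c, d, f}
  B2:  IN={a, b, c, d, f}  OUT={a, b, c, d, f}
  B3:  IN={a, b, c, d, f}  OUT={a, b, c, d, e, f}
  B4:  IN={a, b, c, d, e}  OUT={a, b, c, d, e, f}
  B5:  IN={d, e, f}  OUT={c, d, e, f}
  B6:  IN={c, d, e, f}  OUT={}

B6 is the boundary node: OUT[B6] = {}
Applying B6's transfer function to that OUT value gives IN[B6] (row B6 above).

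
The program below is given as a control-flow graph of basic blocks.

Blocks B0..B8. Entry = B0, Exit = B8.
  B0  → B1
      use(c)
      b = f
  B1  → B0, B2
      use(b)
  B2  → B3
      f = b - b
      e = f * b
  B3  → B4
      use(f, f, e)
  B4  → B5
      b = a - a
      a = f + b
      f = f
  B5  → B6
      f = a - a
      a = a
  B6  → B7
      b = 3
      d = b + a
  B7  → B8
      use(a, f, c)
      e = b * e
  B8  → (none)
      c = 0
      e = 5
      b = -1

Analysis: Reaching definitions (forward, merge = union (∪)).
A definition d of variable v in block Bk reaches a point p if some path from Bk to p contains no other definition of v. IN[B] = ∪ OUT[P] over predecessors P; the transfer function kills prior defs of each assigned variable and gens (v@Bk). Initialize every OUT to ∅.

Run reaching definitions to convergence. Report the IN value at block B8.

Per-block solution:
  B0: | IN={b@B0} | OUT={b@B0}
  B1: | IN={b@B0} | OUT={b@B0}
  B2: | IN={b@B0} | OUT={b@B0, e@B2, f@B2}
  B3: | IN={b@B0, e@B2, f@B2} | OUT={b@B0, e@B2, f@B2}
  B4: | IN={b@B0, e@B2, f@B2} | OUT={a@B4, b@B4, e@B2, f@B4}
  B5: | IN={a@B4, b@B4, e@B2, f@B4} | OUT={a@B5, b@B4, e@B2, f@B5}
  B6: | IN={a@B5, b@B4, e@B2, f@B5} | OUT={a@B5, b@B6, d@B6, e@B2, f@B5}
  B7: | IN={a@B5, b@B6, d@B6, e@B2, f@B5} | OUT={a@B5, b@B6, d@B6, e@B7, f@B5}
  B8: | IN={a@B5, b@B6, d@B6, e@B7, f@B5} | OUT={a@B5, b@B8, c@B8, d@B6, e@B8, f@B5}

Merge at B8: IN[B8] = OUT[B7] = {a@B5, b@B6, d@B6, e@B7, f@B5}

Answer: {a@B5, b@B6, d@B6, e@B7, f@B5}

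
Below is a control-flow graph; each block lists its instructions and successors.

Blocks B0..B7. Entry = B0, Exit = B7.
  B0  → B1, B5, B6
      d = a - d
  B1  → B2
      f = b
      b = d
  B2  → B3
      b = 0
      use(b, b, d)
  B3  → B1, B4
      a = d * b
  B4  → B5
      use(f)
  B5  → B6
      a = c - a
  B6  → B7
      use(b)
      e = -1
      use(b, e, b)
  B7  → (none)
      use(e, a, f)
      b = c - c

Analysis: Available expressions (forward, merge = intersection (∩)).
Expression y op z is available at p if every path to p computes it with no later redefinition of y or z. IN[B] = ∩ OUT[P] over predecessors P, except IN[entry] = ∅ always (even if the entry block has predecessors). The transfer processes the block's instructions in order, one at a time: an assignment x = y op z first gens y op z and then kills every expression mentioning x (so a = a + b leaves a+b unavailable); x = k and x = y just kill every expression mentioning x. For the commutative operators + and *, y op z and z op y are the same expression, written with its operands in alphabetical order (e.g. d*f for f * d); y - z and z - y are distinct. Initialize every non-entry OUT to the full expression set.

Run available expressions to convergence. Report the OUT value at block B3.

Per-block solution:
  B0: | IN={} | OUT={}
  B1: | IN={} | OUT={}
  B2: | IN={} | OUT={}
  B3: | IN={} | OUT={b*d}
  B4: | IN={b*d} | OUT={b*d}
  B5: | IN={} | OUT={}
  B6: | IN={} | OUT={}
  B7: | IN={} | OUT={c-c}

Merge at B3: IN[B3] = OUT[B2] = {}
Applying B3's transfer function to that IN value gives OUT[B3] (row B3 above).

Answer: {b*d}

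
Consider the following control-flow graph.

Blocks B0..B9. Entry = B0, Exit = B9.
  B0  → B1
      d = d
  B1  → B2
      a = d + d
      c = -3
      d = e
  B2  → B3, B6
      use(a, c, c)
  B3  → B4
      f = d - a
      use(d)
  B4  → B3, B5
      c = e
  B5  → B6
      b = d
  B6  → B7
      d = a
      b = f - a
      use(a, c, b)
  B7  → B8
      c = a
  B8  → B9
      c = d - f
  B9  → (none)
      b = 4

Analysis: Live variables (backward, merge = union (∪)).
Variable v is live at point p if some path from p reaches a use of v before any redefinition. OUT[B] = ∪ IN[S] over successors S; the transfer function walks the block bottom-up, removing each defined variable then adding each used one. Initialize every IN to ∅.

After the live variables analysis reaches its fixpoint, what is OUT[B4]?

Answer: {a, c, d, e, f}

Derivation:
Per-block solution:
  B0:   IN={d, e, f}   OUT={d, e, f}
  B1:   IN={d, e, f}   OUT={a, c, d, e, f}
  B2:   IN={a, c, d, e, f}   OUT={a, c, d, e, f}
  B3:   IN={a, d, e}   OUT={a, d, e, f}
  B4:   IN={a, d, e, f}   OUT={a, c, d, e, f}
  B5:   IN={a, c, d, f}   OUT={a, c, f}
  B6:   IN={a, c, f}   OUT={a, d, f}
  B7:   IN={a, d, f}   OUT={d, f}
  B8:   IN={d, f}   OUT={}
  B9:   IN={}   OUT={}

Merge at B4: OUT[B4] = IN[B3] ⊔ IN[B5] = {a, c, d, e, f}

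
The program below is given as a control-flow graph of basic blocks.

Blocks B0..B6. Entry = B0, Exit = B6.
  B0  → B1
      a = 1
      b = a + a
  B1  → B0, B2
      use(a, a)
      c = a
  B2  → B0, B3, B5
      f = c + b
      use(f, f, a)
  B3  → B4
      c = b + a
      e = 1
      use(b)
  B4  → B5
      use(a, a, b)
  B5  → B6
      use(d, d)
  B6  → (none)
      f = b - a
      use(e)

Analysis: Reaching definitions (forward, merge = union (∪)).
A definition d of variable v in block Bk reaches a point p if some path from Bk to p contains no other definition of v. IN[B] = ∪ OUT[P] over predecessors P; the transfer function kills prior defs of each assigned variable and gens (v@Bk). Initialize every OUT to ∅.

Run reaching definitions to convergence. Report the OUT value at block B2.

Answer: {a@B0, b@B0, c@B1, f@B2}

Derivation:
Per-block solution:
  B0:   IN={a@B0, b@B0, c@B1, f@B2}   OUT={a@B0, b@B0, c@B1, f@B2}
  B1:   IN={a@B0, b@B0, c@B1, f@B2}   OUT={a@B0, b@B0, c@B1, f@B2}
  B2:   IN={a@B0, b@B0, c@B1, f@B2}   OUT={a@B0, b@B0, c@B1, f@B2}
  B3:   IN={a@B0, b@B0, c@B1, f@B2}   OUT={a@B0, b@B0, c@B3, e@B3, f@B2}
  B4:   IN={a@B0, b@B0, c@B3, e@B3, f@B2}   OUT={a@B0, b@B0, c@B3, e@B3, f@B2}
  B5:   IN={a@B0, b@B0, c@B1, c@B3, e@B3, f@B2}   OUT={a@B0, b@B0, c@B1, c@B3, e@B3, f@B2}
  B6:   IN={a@B0, b@B0, c@B1, c@B3, e@B3, f@B2}   OUT={a@B0, b@B0, c@B1, c@B3, e@B3, f@B6}

Merge at B2: IN[B2] = OUT[B1] = {a@B0, b@B0, c@B1, f@B2}
Applying B2's transfer function to that IN value gives OUT[B2] (row B2 above).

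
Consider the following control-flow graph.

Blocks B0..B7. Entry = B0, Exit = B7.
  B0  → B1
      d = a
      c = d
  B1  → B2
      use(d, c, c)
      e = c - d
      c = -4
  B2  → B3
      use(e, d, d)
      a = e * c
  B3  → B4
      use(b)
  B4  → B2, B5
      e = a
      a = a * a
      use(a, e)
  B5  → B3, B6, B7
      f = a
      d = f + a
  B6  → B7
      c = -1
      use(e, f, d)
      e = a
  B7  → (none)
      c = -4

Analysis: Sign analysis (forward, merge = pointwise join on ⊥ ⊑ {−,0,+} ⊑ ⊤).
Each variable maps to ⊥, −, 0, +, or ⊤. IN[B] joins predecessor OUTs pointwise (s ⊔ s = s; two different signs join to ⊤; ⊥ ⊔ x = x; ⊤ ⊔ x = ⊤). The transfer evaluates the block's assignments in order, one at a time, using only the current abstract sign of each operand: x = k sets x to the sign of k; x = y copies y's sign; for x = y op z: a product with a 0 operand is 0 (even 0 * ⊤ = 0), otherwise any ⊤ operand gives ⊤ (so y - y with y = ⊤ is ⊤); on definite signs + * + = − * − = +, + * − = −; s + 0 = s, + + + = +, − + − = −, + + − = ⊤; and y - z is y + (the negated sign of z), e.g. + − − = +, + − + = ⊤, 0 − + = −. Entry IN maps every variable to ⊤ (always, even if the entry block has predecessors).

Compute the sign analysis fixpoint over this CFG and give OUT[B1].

Answer: {a: ⊤, b: ⊤, c: -, d: ⊤, e: ⊤, f: ⊤}

Derivation:
Converged values:
  B0:   IN=(all ⊤)   OUT=(all ⊤)
  B1:   IN=(all ⊤)   OUT={c:-; rest ⊤}
  B2:   IN={c:-; rest ⊤}   OUT={c:-; rest ⊤}
  B3:   IN={c:-; rest ⊤}   OUT={c:-; rest ⊤}
  B4:   IN={c:-; rest ⊤}   OUT={c:-; rest ⊤}
  B5:   IN={c:-; rest ⊤}   OUT={c:-; rest ⊤}
  B6:   IN={c:-; rest ⊤}   OUT={c:-; rest ⊤}
  B7:   IN={c:-; rest ⊤}   OUT={c:-; rest ⊤}

Merge at B1: IN[B1] = OUT[B0] = {a: ⊤, b: ⊤, c: ⊤, d: ⊤, e: ⊤, f: ⊤}
Applying B1's transfer function to that IN value gives OUT[B1] (row B1 above).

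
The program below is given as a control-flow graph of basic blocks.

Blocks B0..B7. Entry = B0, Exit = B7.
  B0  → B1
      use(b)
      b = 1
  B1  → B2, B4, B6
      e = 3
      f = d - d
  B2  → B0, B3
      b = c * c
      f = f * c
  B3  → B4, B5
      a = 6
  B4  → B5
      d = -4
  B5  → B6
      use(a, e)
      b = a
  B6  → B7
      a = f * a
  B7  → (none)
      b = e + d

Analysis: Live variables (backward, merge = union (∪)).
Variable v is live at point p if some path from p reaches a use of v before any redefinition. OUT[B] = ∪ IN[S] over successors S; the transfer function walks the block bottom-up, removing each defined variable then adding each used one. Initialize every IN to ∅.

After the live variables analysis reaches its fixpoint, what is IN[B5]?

Answer: {a, d, e, f}

Working:
Fixpoint table:
  B0:  IN={a, b, c, d}  OUT={a, c, d}
  B1:  IN={a, c, d}  OUT={a, c, d, e, f}
  B2:  IN={a, c, d, e, f}  OUT={a, b, c, d, e, f}
  B3:  IN={d, e, f}  OUT={a, d, e, f}
  B4:  IN={a, e, f}  OUT={a, d, e, f}
  B5:  IN={a, d, e, f}  OUT={a, d, e, f}
  B6:  IN={a, d, e, f}  OUT={d, e}
  B7:  IN={d, e}  OUT={}

Merge at B5: OUT[B5] = IN[B6] = {a, d, e, f}
Applying B5's transfer function to that OUT value gives IN[B5] (row B5 above).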